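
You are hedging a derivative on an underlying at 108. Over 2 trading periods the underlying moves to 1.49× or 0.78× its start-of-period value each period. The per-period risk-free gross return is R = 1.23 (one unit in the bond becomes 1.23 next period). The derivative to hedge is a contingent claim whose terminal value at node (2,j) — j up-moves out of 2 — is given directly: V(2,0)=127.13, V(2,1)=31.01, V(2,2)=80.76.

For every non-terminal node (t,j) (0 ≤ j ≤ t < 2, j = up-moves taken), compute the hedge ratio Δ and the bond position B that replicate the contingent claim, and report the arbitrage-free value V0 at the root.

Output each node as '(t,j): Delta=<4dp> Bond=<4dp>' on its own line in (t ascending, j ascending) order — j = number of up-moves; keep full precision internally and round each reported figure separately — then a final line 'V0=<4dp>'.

(0,0): Delta=-0.0389 Bond=46.4258
(1,0): Delta=-1.6071 Bond=189.2086
(1,1): Delta=0.4354 Bond=-19.2235
V0=42.2266

No-arbitrage ⇒ martingale measure with p* = (R−d)/(u−d) = 0.6338.
Payoff layer (t=2): V(2,0)=127.1300, V(2,1)=31.0100, V(2,2)=80.7600
Node (1,0) S=84.2400: V=(p*·31.0100+(1−p*)·127.1300)/1.23=53.8284; Δ=(31.0100−127.1300)/(125.5176−65.7072)=-1.6071; B=V−Δ·S=189.2086
Node (1,1) S=160.9200: V=(p*·80.7600+(1−p*)·31.0100)/1.23=50.8469; Δ=(80.7600−31.0100)/(239.7708−125.5176)=0.4354; B=V−Δ·S=-19.2235
Node (0,0) S=108.0000: V=(p*·50.8469+(1−p*)·53.8284)/1.23=42.2266; Δ=(50.8469−53.8284)/(160.9200−84.2400)=-0.0389; B=V−Δ·S=46.4258
Each (Δ,B) replicates both successor values, so the strategy is self-financing and V0 is arbitrage-free.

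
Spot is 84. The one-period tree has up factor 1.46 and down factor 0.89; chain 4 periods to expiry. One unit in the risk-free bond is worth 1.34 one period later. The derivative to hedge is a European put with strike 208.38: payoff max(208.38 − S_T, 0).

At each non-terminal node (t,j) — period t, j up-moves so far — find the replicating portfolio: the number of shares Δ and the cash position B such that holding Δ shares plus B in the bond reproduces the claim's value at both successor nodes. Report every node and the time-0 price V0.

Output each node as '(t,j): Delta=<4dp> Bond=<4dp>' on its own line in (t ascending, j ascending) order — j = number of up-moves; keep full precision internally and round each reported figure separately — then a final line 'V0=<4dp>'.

(0,0): Delta=-0.2806 Bond=28.1995
(1,0): Delta=-0.8022 Bond=76.7831
(1,1): Delta=-0.1958 Bond=27.3885
(2,0): Delta=-1.0000 Bond=116.0503
(2,1): Delta=-0.7700 Bond=99.3798
(2,2): Delta=-0.1024 Bond=19.9862
(3,0): Delta=-1.0000 Bond=155.5075
(3,1): Delta=-1.0000 Bond=155.5075
(3,2): Delta=-0.7327 Bond=127.2119
(3,3): Delta=0.0000 Bond=0.0000
V0=4.6303

The replicating-portfolio and risk-neutral prices coincide; use p* = (1.34−0.89)/(1.46−0.89) = 0.7895 for the latter.
Payoff layer (t=4): V(4,0)=155.6765, V(4,1)=121.9226, V(4,2)=66.5510, V(4,3)=0.0000, V(4,4)=0.0000
  t=3,j=0: stock 59.2174 → up 86.4574 (V=121.9226), down 52.7035 (V=155.6765). Price 96.2901; hedge Δ=-1.0000, bond B=155.5075.
  t=3,j=1: stock 97.1431 → up 141.8290 (V=66.5510), down 86.4574 (V=121.9226). Price 58.3643; hedge Δ=-1.0000, bond B=155.5075.
  t=3,j=2: stock 159.3584 → up 232.6633 (V=0.0000), down 141.8290 (V=66.5510). Price 10.4558; hedge Δ=-0.7327, bond B=127.2119.
  t=3,j=3: stock 261.4194 → up 381.6724 (V=0.0000), down 232.6633 (V=0.0000). Price 0.0000; hedge Δ=0.0000, bond B=0.0000.
  t=2,j=0: stock 66.5364 → up 97.1431 (V=58.3643), down 59.2174 (V=96.2901). Price 49.5139; hedge Δ=-1.0000, bond B=116.0503.
  t=2,j=1: stock 109.1496 → up 159.3584 (V=10.4558), down 97.1431 (V=58.3643). Price 15.3297; hedge Δ=-0.7700, bond B=99.3798.
  t=2,j=2: stock 179.0544 → up 261.4194 (V=0.0000), down 159.3584 (V=10.4558). Price 1.6427; hedge Δ=-0.1024, bond B=19.9862.
  t=1,j=0: stock 74.7600 → up 109.1496 (V=15.3297), down 66.5364 (V=49.5139). Price 16.8107; hedge Δ=-0.8022, bond B=76.7831.
  t=1,j=1: stock 122.6400 → up 179.0544 (V=1.6427), down 109.1496 (V=15.3297). Price 3.3762; hedge Δ=-0.1958, bond B=27.3885.
  t=0,j=0: stock 84.0000 → up 122.6400 (V=3.3762), down 74.7600 (V=16.8107). Price 4.6303; hedge Δ=-0.2806, bond B=28.1995.
Each (Δ,B) replicates both successor values, so the strategy is self-financing and V0 is arbitrage-free.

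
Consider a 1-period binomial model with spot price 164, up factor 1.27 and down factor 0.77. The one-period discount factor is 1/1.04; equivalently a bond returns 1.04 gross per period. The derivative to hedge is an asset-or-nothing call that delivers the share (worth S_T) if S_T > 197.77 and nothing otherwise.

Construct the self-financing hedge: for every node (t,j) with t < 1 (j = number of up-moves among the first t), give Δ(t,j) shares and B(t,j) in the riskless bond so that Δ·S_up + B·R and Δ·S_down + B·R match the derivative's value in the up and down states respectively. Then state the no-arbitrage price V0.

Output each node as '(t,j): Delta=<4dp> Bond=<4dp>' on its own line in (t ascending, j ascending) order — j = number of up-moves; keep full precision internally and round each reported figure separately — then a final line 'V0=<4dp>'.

Under the risk-neutral measure, an up-move has probability p* = (R−d)/(u−d) = 0.5400 and values discount at R = 1.04.
Terminal payoffs: V(1,0)=0.0000, V(1,1)=208.2800
(0,0): S=164.0000. Δ = (V_up−V_dn)/(S_up−S_dn) = (208.2800−0.0000)/(208.2800−126.2800) = 2.5400. V = [p*·208.2800 + (1−p*)·0.0000]/1.04 = 108.1454. B = V − Δ·S = -308.4146.
Root portfolio cost Δ·164+B reproduces V0=108.1454.

(0,0): Delta=2.5400 Bond=-308.4146
V0=108.1454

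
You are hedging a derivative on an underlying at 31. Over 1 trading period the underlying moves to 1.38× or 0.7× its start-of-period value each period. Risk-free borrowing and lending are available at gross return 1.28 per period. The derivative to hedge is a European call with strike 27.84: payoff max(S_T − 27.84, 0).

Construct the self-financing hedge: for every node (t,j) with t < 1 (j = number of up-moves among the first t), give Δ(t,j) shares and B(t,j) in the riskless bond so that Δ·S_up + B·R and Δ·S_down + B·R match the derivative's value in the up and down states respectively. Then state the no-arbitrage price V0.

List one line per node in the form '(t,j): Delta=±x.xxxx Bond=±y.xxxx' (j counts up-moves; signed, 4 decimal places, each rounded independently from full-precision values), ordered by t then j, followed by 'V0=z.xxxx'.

(0,0): Delta=0.7087 Bond=-12.0152
V0=9.9554

No-arbitrage ⇒ martingale measure with p* = (R−d)/(u−d) = 0.8529.
Payoff layer (t=1): V(1,0)=0.0000, V(1,1)=14.9400
(0,0): S=31.0000. Δ = (V_up−V_dn)/(S_up−S_dn) = (14.9400−0.0000)/(42.7800−21.7000) = 0.7087. V = [p*·14.9400 + (1−p*)·0.0000]/1.28 = 9.9554. B = V − Δ·S = -12.0152.
Check: Δ(0,0)·S0 + B(0,0) = 9.9554 = V0.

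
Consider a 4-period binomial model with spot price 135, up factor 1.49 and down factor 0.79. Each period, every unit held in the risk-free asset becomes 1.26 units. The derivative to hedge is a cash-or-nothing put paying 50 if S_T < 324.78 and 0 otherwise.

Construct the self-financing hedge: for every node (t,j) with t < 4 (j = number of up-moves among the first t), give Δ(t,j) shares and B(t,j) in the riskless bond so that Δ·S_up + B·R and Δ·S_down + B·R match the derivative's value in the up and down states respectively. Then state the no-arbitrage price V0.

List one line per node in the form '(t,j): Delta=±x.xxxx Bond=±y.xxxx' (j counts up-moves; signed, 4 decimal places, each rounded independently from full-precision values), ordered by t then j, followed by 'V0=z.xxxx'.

Under the risk-neutral measure, an up-move has probability p* = (R−d)/(u−d) = 0.6714 and values discount at R = 1.26.
Payoff layer (t=4): V(4,0)=50.0000, V(4,1)=50.0000, V(4,2)=50.0000, V(4,3)=0.0000, V(4,4)=0.0000
(3,0): S=66.5603. Δ = (V_up−V_dn)/(S_up−S_dn) = (50.0000−50.0000)/(99.1748−52.5826) = 0.0000. V = [p*·50.0000 + (1−p*)·50.0000]/1.26 = 39.6825. B = V − Δ·S = 39.6825.
(3,1): S=125.5377. Δ = (V_up−V_dn)/(S_up−S_dn) = (50.0000−50.0000)/(187.0512−99.1748) = 0.0000. V = [p*·50.0000 + (1−p*)·50.0000]/1.26 = 39.6825. B = V − Δ·S = 39.6825.
(3,2): S=236.7737. Δ = (V_up−V_dn)/(S_up−S_dn) = (0.0000−50.0000)/(352.7928−187.0512) = -0.3017. V = [p*·0.0000 + (1−p*)·50.0000]/1.26 = 13.0385. B = V − Δ·S = 84.4671.
(3,3): S=446.5731. Δ = (V_up−V_dn)/(S_up−S_dn) = (0.0000−0.0000)/(665.3939−352.7928) = 0.0000. V = [p*·0.0000 + (1−p*)·0.0000]/1.26 = 0.0000. B = V − Δ·S = 0.0000.
(2,0): S=84.2535. Δ = (V_up−V_dn)/(S_up−S_dn) = (39.6825−39.6825)/(125.5377−66.5603) = 0.0000. V = [p*·39.6825 + (1−p*)·39.6825]/1.26 = 31.4941. B = V − Δ·S = 31.4941.
(2,1): S=158.9085. Δ = (V_up−V_dn)/(S_up−S_dn) = (13.0385−39.6825)/(236.7737−125.5377) = -0.2395. V = [p*·13.0385 + (1−p*)·39.6825]/1.26 = 17.2960. B = V − Δ·S = 55.3589.
(2,2): S=299.7135. Δ = (V_up−V_dn)/(S_up−S_dn) = (0.0000−13.0385)/(446.5731−236.7737) = -0.0621. V = [p*·0.0000 + (1−p*)·13.0385]/1.26 = 3.4001. B = V − Δ·S = 22.0266.
(1,0): S=106.6500. Δ = (V_up−V_dn)/(S_up−S_dn) = (17.2960−31.4941)/(158.9085−84.2535) = -0.1902. V = [p*·17.2960 + (1−p*)·31.4941]/1.26 = 17.4294. B = V − Δ·S = 37.7124.
(1,1): S=201.1500. Δ = (V_up−V_dn)/(S_up−S_dn) = (3.4001−17.2960)/(299.7135−158.9085) = -0.0987. V = [p*·3.4001 + (1−p*)·17.2960]/1.26 = 6.3221. B = V − Δ·S = 26.1735.
(0,0): S=135.0000. Δ = (V_up−V_dn)/(S_up−S_dn) = (6.3221−17.4294)/(201.1500−106.6500) = -0.1175. V = [p*·6.3221 + (1−p*)·17.4294]/1.26 = 7.9140. B = V − Δ·S = 23.7816.
Root portfolio cost Δ·135+B reproduces V0=7.9140.

(0,0): Delta=-0.1175 Bond=23.7816
(1,0): Delta=-0.1902 Bond=37.7124
(1,1): Delta=-0.0987 Bond=26.1735
(2,0): Delta=0.0000 Bond=31.4941
(2,1): Delta=-0.2395 Bond=55.3589
(2,2): Delta=-0.0621 Bond=22.0266
(3,0): Delta=0.0000 Bond=39.6825
(3,1): Delta=0.0000 Bond=39.6825
(3,2): Delta=-0.3017 Bond=84.4671
(3,3): Delta=0.0000 Bond=0.0000
V0=7.9140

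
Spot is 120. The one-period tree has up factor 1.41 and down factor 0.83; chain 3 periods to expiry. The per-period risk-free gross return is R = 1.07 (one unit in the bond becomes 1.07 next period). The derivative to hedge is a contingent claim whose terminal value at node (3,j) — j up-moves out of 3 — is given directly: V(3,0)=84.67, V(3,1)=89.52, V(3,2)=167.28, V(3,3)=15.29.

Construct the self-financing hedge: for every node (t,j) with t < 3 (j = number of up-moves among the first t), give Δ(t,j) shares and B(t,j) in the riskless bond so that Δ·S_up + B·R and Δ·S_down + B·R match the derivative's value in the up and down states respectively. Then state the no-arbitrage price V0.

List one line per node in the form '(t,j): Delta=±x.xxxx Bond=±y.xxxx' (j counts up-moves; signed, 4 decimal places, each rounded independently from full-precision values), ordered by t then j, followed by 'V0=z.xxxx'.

(0,0): Delta=0.1677 Bond=66.9690
(1,0): Delta=0.5666 Bond=31.9352
(1,1): Delta=-0.1648 Bond=127.9293
(2,0): Delta=0.1012 Bond=72.6444
(2,1): Delta=0.9547 Bond=-20.3339
(2,2): Delta=-1.0984 Bond=359.6102
V0=87.0979

No-arbitrage ⇒ martingale measure with p* = (R−d)/(u−d) = 0.4138.
Payoff layer (t=3): V(3,0)=84.6700, V(3,1)=89.5200, V(3,2)=167.2800, V(3,3)=15.2900
Node (2,0) S=82.6680: V=(p*·89.5200+(1−p*)·84.6700)/1.07=81.0064; Δ=(89.5200−84.6700)/(116.5619−68.6144)=0.1012; B=V−Δ·S=72.6444
Node (2,1) S=140.4360: V=(p*·167.2800+(1−p*)·89.5200)/1.07=113.7351; Δ=(167.2800−89.5200)/(198.0148−116.5619)=0.9547; B=V−Δ·S=-20.3339
Node (2,2) S=238.5720: V=(p*·15.2900+(1−p*)·167.2800)/1.07=97.5585; Δ=(15.2900−167.2800)/(336.3865−198.0148)=-1.0984; B=V−Δ·S=359.6102
Node (1,0) S=99.6000: V=(p*·113.7351+(1−p*)·81.0064)/1.07=88.3639; Δ=(113.7351−81.0064)/(140.4360−82.6680)=0.5666; B=V−Δ·S=31.9352
Node (1,1) S=169.2000: V=(p*·97.5585+(1−p*)·113.7351)/1.07=100.0386; Δ=(97.5585−113.7351)/(238.5720−140.4360)=-0.1648; B=V−Δ·S=127.9293
Node (0,0) S=120.0000: V=(p*·100.0386+(1−p*)·88.3639)/1.07=87.0979; Δ=(100.0386−88.3639)/(169.2000−99.6000)=0.1677; B=V−Δ·S=66.9690
The time-0 hedge costs 87.0979, which is the no-arbitrage price.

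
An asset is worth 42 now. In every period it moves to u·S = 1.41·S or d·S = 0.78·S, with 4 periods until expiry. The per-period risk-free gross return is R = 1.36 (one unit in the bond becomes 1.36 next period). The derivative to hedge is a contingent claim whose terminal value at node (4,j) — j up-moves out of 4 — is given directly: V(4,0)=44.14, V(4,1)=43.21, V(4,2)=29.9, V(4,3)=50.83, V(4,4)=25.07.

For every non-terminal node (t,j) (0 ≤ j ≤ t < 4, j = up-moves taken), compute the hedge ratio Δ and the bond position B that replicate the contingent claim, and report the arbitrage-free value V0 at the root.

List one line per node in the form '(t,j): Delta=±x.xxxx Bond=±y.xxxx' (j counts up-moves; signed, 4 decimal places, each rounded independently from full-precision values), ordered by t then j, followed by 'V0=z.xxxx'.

(0,0): Delta=-0.2420 Bond=19.4137
(1,0): Delta=0.4136 Bond=4.9243
(1,1): Delta=-0.2733 Bond=28.2542
(2,0): Delta=-0.5631 Bond=31.6535
(2,1): Delta=0.4602 Bond=4.5456
(2,2): Delta=-0.3083 Bond=41.3464
(3,0): Delta=-0.0741 Bond=33.3025
(3,1): Delta=-0.5864 Bond=43.8890
(3,2): Delta=0.5101 Bond=2.9314
(3,3): Delta=-0.3473 Bond=60.8260
V0=9.2487

Under the risk-neutral measure, an up-move has probability p* = (R−d)/(u−d) = 0.9206 and values discount at R = 1.36.
Payoff layer (t=4): V(4,0)=44.1400, V(4,1)=43.2100, V(4,2)=29.9000, V(4,3)=50.8300, V(4,4)=25.0700
(3,0): S=19.9312. Δ = (V_up−V_dn)/(S_up−S_dn) = (43.2100−44.1400)/(28.1030−15.5463) = -0.0741. V = [p*·43.2100 + (1−p*)·44.1400]/1.36 = 31.8263. B = V − Δ·S = 33.3025.
(3,1): S=36.0294. Δ = (V_up−V_dn)/(S_up−S_dn) = (29.9000−43.2100)/(50.8015−28.1030) = -0.5864. V = [p*·29.9000 + (1−p*)·43.2100]/1.36 = 22.7620. B = V − Δ·S = 43.8890.
(3,2): S=65.1302. Δ = (V_up−V_dn)/(S_up−S_dn) = (50.8300−29.9000)/(91.8335−50.8015) = 0.5101. V = [p*·50.8300 + (1−p*)·29.9000]/1.36 = 36.1536. B = V − Δ·S = 2.9314.
(3,3): S=117.7353. Δ = (V_up−V_dn)/(S_up−S_dn) = (25.0700−50.8300)/(166.0067−91.8335) = -0.3473. V = [p*·25.0700 + (1−p*)·50.8300]/1.36 = 19.9371. B = V − Δ·S = 60.8260.
(2,0): S=25.5528. Δ = (V_up−V_dn)/(S_up−S_dn) = (22.7620−31.8263)/(36.0294−19.9312) = -0.5631. V = [p*·22.7620 + (1−p*)·31.8263]/1.36 = 17.2657. B = V − Δ·S = 31.6535.
(2,1): S=46.1916. Δ = (V_up−V_dn)/(S_up−S_dn) = (36.1536−22.7620)/(65.1302−36.0294) = 0.4602. V = [p*·36.1536 + (1−p*)·22.7620]/1.36 = 25.8020. B = V − Δ·S = 4.5456.
(2,2): S=83.5002. Δ = (V_up−V_dn)/(S_up−S_dn) = (19.9371−36.1536)/(117.7353−65.1302) = -0.3083. V = [p*·19.9371 + (1−p*)·36.1536]/1.36 = 15.6060. B = V − Δ·S = 41.3464.
(1,0): S=32.7600. Δ = (V_up−V_dn)/(S_up−S_dn) = (25.8020−17.2657)/(46.1916−25.5528) = 0.4136. V = [p*·25.8020 + (1−p*)·17.2657]/1.36 = 18.4739. B = V − Δ·S = 4.9243.
(1,1): S=59.2200. Δ = (V_up−V_dn)/(S_up−S_dn) = (15.6060−25.8020)/(83.5002−46.1916) = -0.2733. V = [p*·15.6060 + (1−p*)·25.8020]/1.36 = 12.0700. B = V − Δ·S = 28.2542.
(0,0): S=42.0000. Δ = (V_up−V_dn)/(S_up−S_dn) = (12.0700−18.4739)/(59.2200−32.7600) = -0.2420. V = [p*·12.0700 + (1−p*)·18.4739]/1.36 = 9.2487. B = V − Δ·S = 19.4137.
Check: Δ(0,0)·S0 + B(0,0) = 9.2487 = V0.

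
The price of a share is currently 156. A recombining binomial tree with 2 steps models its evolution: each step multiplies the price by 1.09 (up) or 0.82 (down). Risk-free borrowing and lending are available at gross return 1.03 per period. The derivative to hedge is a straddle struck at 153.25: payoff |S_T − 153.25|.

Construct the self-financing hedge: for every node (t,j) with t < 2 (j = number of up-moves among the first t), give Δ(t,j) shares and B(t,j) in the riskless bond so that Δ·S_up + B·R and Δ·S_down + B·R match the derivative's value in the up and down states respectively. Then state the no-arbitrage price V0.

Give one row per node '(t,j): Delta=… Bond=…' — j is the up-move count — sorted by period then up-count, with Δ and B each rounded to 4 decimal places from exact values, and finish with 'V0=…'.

(0,0): Delta=0.1507 Bond=1.5372
(1,0): Delta=-1.0000 Bond=148.7864
(1,1): Delta=0.3981 Bond=-40.4747
V0=25.0532

The replicating-portfolio and risk-neutral prices coincide; use p* = (1.03−0.82)/(1.09−0.82) = 0.7778 for the latter.
Terminal values V(2,·): V(2,0)=48.3556, V(2,1)=13.8172, V(2,2)=32.0936
(1,0): S=127.9200. Δ = (V_up−V_dn)/(S_up−S_dn) = (13.8172−48.3556)/(139.4328−104.8944) = -1.0000. V = [p*·13.8172 + (1−p*)·48.3556]/1.03 = 20.8664. B = V − Δ·S = 148.7864.
(1,1): S=170.0400. Δ = (V_up−V_dn)/(S_up−S_dn) = (32.0936−13.8172)/(185.3436−139.4328) = 0.3981. V = [p*·32.0936 + (1−p*)·13.8172]/1.03 = 27.2157. B = V − Δ·S = -40.4747.
(0,0): S=156.0000. Δ = (V_up−V_dn)/(S_up−S_dn) = (27.2157−20.8664)/(170.0400−127.9200) = 0.1507. V = [p*·27.2157 + (1−p*)·20.8664]/1.03 = 25.0532. B = V − Δ·S = 1.5372.
Each (Δ,B) replicates both successor values, so the strategy is self-financing and V0 is arbitrage-free.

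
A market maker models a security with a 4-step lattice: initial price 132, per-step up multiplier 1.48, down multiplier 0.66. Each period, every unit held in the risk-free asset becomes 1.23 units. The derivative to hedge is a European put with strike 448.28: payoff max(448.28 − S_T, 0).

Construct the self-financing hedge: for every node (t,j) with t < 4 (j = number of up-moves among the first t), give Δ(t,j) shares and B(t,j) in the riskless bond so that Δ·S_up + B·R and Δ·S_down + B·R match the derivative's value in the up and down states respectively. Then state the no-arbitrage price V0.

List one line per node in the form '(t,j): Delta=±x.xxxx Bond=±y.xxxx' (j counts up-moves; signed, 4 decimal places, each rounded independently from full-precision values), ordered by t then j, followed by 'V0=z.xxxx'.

Under the risk-neutral measure, an up-move has probability p* = (R−d)/(u−d) = 0.6951 and values discount at R = 1.23.
At expiry t=4: V(4,0)=423.2333, V(4,1)=392.1148, V(4,2)=322.3338, V(4,3)=165.8551, V(4,4)=0.0000
(3,0): S=37.9495. Δ = (V_up−V_dn)/(S_up−S_dn) = (392.1148−423.2333)/(56.1652−25.0467) = -1.0000. V = [p*·392.1148 + (1−p*)·423.2333]/1.23 = 326.5058. B = V − Δ·S = 364.4553.
(3,1): S=85.0988. Δ = (V_up−V_dn)/(S_up−S_dn) = (322.3338−392.1148)/(125.9462−56.1652) = -1.0000. V = [p*·322.3338 + (1−p*)·392.1148]/1.23 = 279.3565. B = V − Δ·S = 364.4553.
(3,2): S=190.8276. Δ = (V_up−V_dn)/(S_up−S_dn) = (165.8551−322.3338)/(282.4249−125.9462) = -1.0000. V = [p*·165.8551 + (1−p*)·322.3338]/1.23 = 173.6276. B = V − Δ·S = 364.4553.
(3,3): S=427.9165. Δ = (V_up−V_dn)/(S_up−S_dn) = (0.0000−165.8551)/(633.3165−282.4249) = -0.4727. V = [p*·0.0000 + (1−p*)·165.8551]/1.23 = 41.1102. B = V − Δ·S = 243.3725.
(2,0): S=57.4992. Δ = (V_up−V_dn)/(S_up−S_dn) = (279.3565−326.5058)/(85.0988−37.9495) = -1.0000. V = [p*·279.3565 + (1−p*)·326.5058]/1.23 = 238.8059. B = V − Δ·S = 296.3051.
(2,1): S=128.9376. Δ = (V_up−V_dn)/(S_up−S_dn) = (173.6276−279.3565)/(190.8276−85.0988) = -1.0000. V = [p*·173.6276 + (1−p*)·279.3565]/1.23 = 167.3675. B = V − Δ·S = 296.3051.
(2,2): S=289.1328. Δ = (V_up−V_dn)/(S_up−S_dn) = (41.1102−173.6276)/(427.9165−190.8276) = -0.5589. V = [p*·41.1102 + (1−p*)·173.6276]/1.23 = 66.2698. B = V − Δ·S = 227.8764.
(1,0): S=87.1200. Δ = (V_up−V_dn)/(S_up−S_dn) = (167.3675−238.8059)/(128.9376−57.4992) = -1.0000. V = [p*·167.3675 + (1−p*)·238.8059]/1.23 = 153.7785. B = V − Δ·S = 240.8985.
(1,1): S=195.3600. Δ = (V_up−V_dn)/(S_up−S_dn) = (66.2698−167.3675)/(289.1328−128.9376) = -0.6311. V = [p*·66.2698 + (1−p*)·167.3675]/1.23 = 78.9368. B = V − Δ·S = 202.2267.
(0,0): S=132.0000. Δ = (V_up−V_dn)/(S_up−S_dn) = (78.9368−153.7785)/(195.3600−87.1200) = -0.6914. V = [p*·78.9368 + (1−p*)·153.7785]/1.23 = 82.7271. B = V − Δ·S = 173.9974.
Check: Δ(0,0)·S0 + B(0,0) = 82.7271 = V0.

(0,0): Delta=-0.6914 Bond=173.9974
(1,0): Delta=-1.0000 Bond=240.8985
(1,1): Delta=-0.6311 Bond=202.2267
(2,0): Delta=-1.0000 Bond=296.3051
(2,1): Delta=-1.0000 Bond=296.3051
(2,2): Delta=-0.5589 Bond=227.8764
(3,0): Delta=-1.0000 Bond=364.4553
(3,1): Delta=-1.0000 Bond=364.4553
(3,2): Delta=-1.0000 Bond=364.4553
(3,3): Delta=-0.4727 Bond=243.3725
V0=82.7271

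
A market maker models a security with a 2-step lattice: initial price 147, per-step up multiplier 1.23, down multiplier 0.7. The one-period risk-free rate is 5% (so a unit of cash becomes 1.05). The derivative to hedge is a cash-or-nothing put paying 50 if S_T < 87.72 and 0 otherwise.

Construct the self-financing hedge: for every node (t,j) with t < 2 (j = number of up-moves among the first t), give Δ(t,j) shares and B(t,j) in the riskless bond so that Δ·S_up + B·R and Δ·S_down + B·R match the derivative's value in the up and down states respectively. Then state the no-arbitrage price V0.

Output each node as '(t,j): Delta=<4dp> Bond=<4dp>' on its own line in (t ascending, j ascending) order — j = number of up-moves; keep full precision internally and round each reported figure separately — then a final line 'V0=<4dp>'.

(0,0): Delta=-0.2076 Bond=35.7452
(1,0): Delta=-0.9168 Bond=110.5121
(1,1): Delta=0.0000 Bond=0.0000
V0=5.2310

Risk-neutral probability p* = (R−d)/(u−d) = (1.05−0.7)/(1.23−0.7) = 0.6604.
Payoff layer (t=2): V(2,0)=50.0000, V(2,1)=0.0000, V(2,2)=0.0000
  t=1,j=0: stock 102.9000 → up 126.5670 (V=0.0000), down 72.0300 (V=50.0000). Price 16.1725; hedge Δ=-0.9168, bond B=110.5121.
  t=1,j=1: stock 180.8100 → up 222.3963 (V=0.0000), down 126.5670 (V=0.0000). Price 0.0000; hedge Δ=0.0000, bond B=0.0000.
  t=0,j=0: stock 147.0000 → up 180.8100 (V=0.0000), down 102.9000 (V=16.1725). Price 5.2310; hedge Δ=-0.2076, bond B=35.7452.
The time-0 hedge costs 5.2310, which is the no-arbitrage price.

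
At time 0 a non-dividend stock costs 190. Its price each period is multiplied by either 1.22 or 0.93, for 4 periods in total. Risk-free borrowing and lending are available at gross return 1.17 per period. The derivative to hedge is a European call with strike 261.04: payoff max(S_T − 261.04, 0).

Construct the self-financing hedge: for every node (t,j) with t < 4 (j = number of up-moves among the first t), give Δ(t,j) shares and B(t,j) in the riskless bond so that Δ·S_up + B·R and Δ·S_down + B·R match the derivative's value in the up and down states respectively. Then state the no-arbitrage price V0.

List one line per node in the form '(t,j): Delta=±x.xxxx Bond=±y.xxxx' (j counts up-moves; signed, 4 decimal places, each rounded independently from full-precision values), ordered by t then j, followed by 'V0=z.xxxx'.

(0,0): Delta=0.8828 Bond=-115.2262
(1,0): Delta=0.5841 Bond=-82.0357
(1,1): Delta=0.9302 Bond=-145.8103
(2,0): Delta=0.0000 Bond=0.0000
(2,1): Delta=0.6768 Bond=-115.9779
(2,2): Delta=0.9704 Bond=-181.9772
(3,0): Delta=0.0000 Bond=0.0000
(3,1): Delta=0.0000 Bond=0.0000
(3,2): Delta=0.7843 Bond=-163.9638
(3,3): Delta=1.0000 Bond=-223.1111
V0=52.4998

The replicating-portfolio and risk-neutral prices coincide; use p* = (1.17−0.93)/(1.22−0.93) = 0.8276 for the latter.
Payoff layer (t=4): V(4,0)=0.0000, V(4,1)=0.0000, V(4,2)=0.0000, V(4,3)=59.8203, V(4,4)=159.8736
(3,0): S=152.8278. Δ = (V_up−V_dn)/(S_up−S_dn) = (0.0000−0.0000)/(186.4500−142.1299) = 0.0000. V = [p*·0.0000 + (1−p*)·0.0000]/1.17 = 0.0000. B = V − Δ·S = 0.0000.
(3,1): S=200.4838. Δ = (V_up−V_dn)/(S_up−S_dn) = (0.0000−0.0000)/(244.5903−186.4500) = 0.0000. V = [p*·0.0000 + (1−p*)·0.0000]/1.17 = 0.0000. B = V − Δ·S = 0.0000.
(3,2): S=263.0003. Δ = (V_up−V_dn)/(S_up−S_dn) = (59.8203−0.0000)/(320.8603−244.5903) = 0.7843. V = [p*·59.8203 + (1−p*)·0.0000]/1.17 = 42.3132. B = V − Δ·S = -163.9638.
(3,3): S=345.0111. Δ = (V_up−V_dn)/(S_up−S_dn) = (159.8736−59.8203)/(420.9136−320.8603) = 1.0000. V = [p*·159.8736 + (1−p*)·59.8203]/1.17 = 121.9000. B = V − Δ·S = -223.1111.
(2,0): S=164.3310. Δ = (V_up−V_dn)/(S_up−S_dn) = (0.0000−0.0000)/(200.4838−152.8278) = 0.0000. V = [p*·0.0000 + (1−p*)·0.0000]/1.17 = 0.0000. B = V − Δ·S = 0.0000.
(2,1): S=215.5740. Δ = (V_up−V_dn)/(S_up−S_dn) = (42.3132−0.0000)/(263.0003−200.4838) = 0.6768. V = [p*·42.3132 + (1−p*)·0.0000]/1.17 = 29.9298. B = V − Δ·S = -115.9779.
(2,2): S=282.7960. Δ = (V_up−V_dn)/(S_up−S_dn) = (121.9000−42.3132)/(345.0111−263.0003) = 0.9704. V = [p*·121.9000 + (1−p*)·42.3132]/1.17 = 92.4600. B = V − Δ·S = -181.9772.
(1,0): S=176.7000. Δ = (V_up−V_dn)/(S_up−S_dn) = (29.9298−0.0000)/(215.5740−164.3310) = 0.5841. V = [p*·29.9298 + (1−p*)·0.0000]/1.17 = 21.1705. B = V − Δ·S = -82.0357.
(1,1): S=231.8000. Δ = (V_up−V_dn)/(S_up−S_dn) = (92.4600−29.9298)/(282.7960−215.5740) = 0.9302. V = [p*·92.4600 + (1−p*)·29.9298]/1.17 = 69.8110. B = V − Δ·S = -145.8103.
(0,0): S=190.0000. Δ = (V_up−V_dn)/(S_up−S_dn) = (69.8110−21.1705)/(231.8000−176.7000) = 0.8828. V = [p*·69.8110 + (1−p*)·21.1705]/1.17 = 52.4998. B = V − Δ·S = -115.2262.
Each (Δ,B) replicates both successor values, so the strategy is self-financing and V0 is arbitrage-free.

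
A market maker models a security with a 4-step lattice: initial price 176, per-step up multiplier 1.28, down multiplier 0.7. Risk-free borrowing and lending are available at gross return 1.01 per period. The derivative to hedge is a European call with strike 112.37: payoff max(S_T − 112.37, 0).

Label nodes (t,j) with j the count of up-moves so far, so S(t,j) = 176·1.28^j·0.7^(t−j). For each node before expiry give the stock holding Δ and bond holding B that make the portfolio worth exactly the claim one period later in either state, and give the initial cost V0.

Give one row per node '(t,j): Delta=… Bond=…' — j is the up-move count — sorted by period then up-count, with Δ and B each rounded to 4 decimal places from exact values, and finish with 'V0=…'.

(0,0): Delta=0.8505 Bond=-71.2265
(1,0): Delta=0.6563 Bond=-48.0180
(1,1): Delta=0.9429 Bond=-92.7729
(2,0): Delta=0.3060 Bond=-18.2913
(2,1): Delta=0.8231 Bond=-74.8075
(2,2): Delta=1.0000 Bond=-110.1559
(3,0): Delta=0.0000 Bond=0.0000
(3,1): Delta=0.4518 Bond=-34.5646
(3,2): Delta=1.0000 Bond=-111.2574
(3,3): Delta=1.0000 Bond=-111.2574
V0=78.4534

Under the risk-neutral measure, an up-move has probability p* = (R−d)/(u−d) = 0.5345 and values discount at R = 1.01.
Terminal payoffs: V(4,0)=0.0000, V(4,1)=0.0000, V(4,2)=28.9256, V(4,3)=145.9991, V(4,4)=360.0764
  t=3,j=0: stock 60.3680 → up 77.2710 (V=0.0000), down 42.2576 (V=0.0000). Price 0.0000; hedge Δ=0.0000, bond B=0.0000.
  t=3,j=1: stock 110.3872 → up 141.2956 (V=28.9256), down 77.2710 (V=0.0000). Price 15.3072; hedge Δ=0.4518, bond B=-34.5646.
  t=3,j=2: stock 201.8509 → up 258.3691 (V=145.9991), down 141.2956 (V=28.9256). Price 90.5935; hedge Δ=1.0000, bond B=-111.2574.
  t=3,j=3: stock 369.0988 → up 472.4464 (V=360.0764), down 258.3691 (V=145.9991). Price 257.8413; hedge Δ=1.0000, bond B=-111.2574.
  t=2,j=0: stock 86.2400 → up 110.3872 (V=15.3072), down 60.3680 (V=0.0000). Price 8.1004; hedge Δ=0.3060, bond B=-18.2913.
  t=2,j=1: stock 157.6960 → up 201.8509 (V=90.5935), down 110.3872 (V=15.3072). Price 54.9964; hedge Δ=0.8231, bond B=-74.8075.
  t=2,j=2: stock 288.3584 → up 369.0988 (V=257.8413), down 201.8509 (V=90.5935). Price 178.2025; hedge Δ=1.0000, bond B=-110.1559.
  t=1,j=0: stock 123.2000 → up 157.6960 (V=54.9964), down 86.2400 (V=8.1004). Price 32.8372; hedge Δ=0.6563, bond B=-48.0180.
  t=1,j=1: stock 225.2800 → up 288.3584 (V=178.2025), down 157.6960 (V=54.9964). Price 119.6515; hedge Δ=0.9429, bond B=-92.7729.
  t=0,j=0: stock 176.0000 → up 225.2800 (V=119.6515), down 123.2000 (V=32.8372). Price 78.4534; hedge Δ=0.8505, bond B=-71.2265.
Root portfolio cost Δ·176+B reproduces V0=78.4534.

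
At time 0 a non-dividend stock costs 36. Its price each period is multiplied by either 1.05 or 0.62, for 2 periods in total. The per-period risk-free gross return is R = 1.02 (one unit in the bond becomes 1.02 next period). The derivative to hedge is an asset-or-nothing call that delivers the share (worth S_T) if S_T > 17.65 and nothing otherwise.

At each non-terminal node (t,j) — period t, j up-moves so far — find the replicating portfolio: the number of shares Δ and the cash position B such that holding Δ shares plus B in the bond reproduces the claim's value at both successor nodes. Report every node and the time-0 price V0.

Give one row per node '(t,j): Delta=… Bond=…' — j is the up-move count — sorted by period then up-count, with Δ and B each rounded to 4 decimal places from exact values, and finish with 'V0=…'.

(0,0): Delta=1.0611 Bond=-2.2660
(1,0): Delta=2.4419 Bond=-33.1289
(1,1): Delta=1.0000 Bond=0.0000
V0=35.9353

Risk-neutral probability p* = (R−d)/(u−d) = (1.02−0.62)/(1.05−0.62) = 0.9302.
At expiry t=2: V(2,0)=0.0000, V(2,1)=23.4360, V(2,2)=39.6900
(1,0): S=22.3200. Δ = (V_up−V_dn)/(S_up−S_dn) = (23.4360−0.0000)/(23.4360−13.8384) = 2.4419. V = [p*·23.4360 + (1−p*)·0.0000]/1.02 = 21.3735. B = V − Δ·S = -33.1289.
(1,1): S=37.8000. Δ = (V_up−V_dn)/(S_up−S_dn) = (39.6900−23.4360)/(39.6900−23.4360) = 1.0000. V = [p*·39.6900 + (1−p*)·23.4360]/1.02 = 37.8000. B = V − Δ·S = 0.0000.
(0,0): S=36.0000. Δ = (V_up−V_dn)/(S_up−S_dn) = (37.8000−21.3735)/(37.8000−22.3200) = 1.0611. V = [p*·37.8000 + (1−p*)·21.3735]/1.02 = 35.9353. B = V − Δ·S = -2.2660.
Check: Δ(0,0)·S0 + B(0,0) = 35.9353 = V0.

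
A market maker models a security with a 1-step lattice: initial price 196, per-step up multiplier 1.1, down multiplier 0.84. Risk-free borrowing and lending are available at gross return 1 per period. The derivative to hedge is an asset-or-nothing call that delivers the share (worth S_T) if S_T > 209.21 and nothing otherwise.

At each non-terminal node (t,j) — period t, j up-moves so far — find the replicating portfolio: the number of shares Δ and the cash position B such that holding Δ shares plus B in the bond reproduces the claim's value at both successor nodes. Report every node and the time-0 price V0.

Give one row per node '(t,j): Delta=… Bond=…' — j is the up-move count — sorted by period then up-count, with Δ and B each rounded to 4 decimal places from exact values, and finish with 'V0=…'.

Under the risk-neutral measure, an up-move has probability p* = (R−d)/(u−d) = 0.6154 and values discount at R = 1.
Payoff layer (t=1): V(1,0)=0.0000, V(1,1)=215.6000
Node (0,0) S=196.0000: V=(p*·215.6000+(1−p*)·0.0000)/1=132.6769; Δ=(215.6000−0.0000)/(215.6000−164.6400)=4.2308; B=V−Δ·S=-696.5538
Each (Δ,B) replicates both successor values, so the strategy is self-financing and V0 is arbitrage-free.

(0,0): Delta=4.2308 Bond=-696.5538
V0=132.6769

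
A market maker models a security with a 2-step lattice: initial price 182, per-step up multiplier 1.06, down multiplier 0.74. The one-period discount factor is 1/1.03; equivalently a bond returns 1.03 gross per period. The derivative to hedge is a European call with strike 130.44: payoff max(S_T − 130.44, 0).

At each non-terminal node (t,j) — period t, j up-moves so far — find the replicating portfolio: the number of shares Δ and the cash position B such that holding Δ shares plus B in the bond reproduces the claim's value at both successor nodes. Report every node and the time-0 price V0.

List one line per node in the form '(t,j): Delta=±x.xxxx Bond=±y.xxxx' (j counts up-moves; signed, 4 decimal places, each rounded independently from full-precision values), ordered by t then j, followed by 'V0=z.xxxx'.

(0,0): Delta=0.9519 Bond=-113.9432
(1,0): Delta=0.2859 Bond=-27.6620
(1,1): Delta=1.0000 Bond=-126.6408
V0=59.3028

The replicating-portfolio and risk-neutral prices coincide; use p* = (1.03−0.74)/(1.06−0.74) = 0.9062 for the latter.
Terminal payoffs: V(2,0)=0.0000, V(2,1)=12.3208, V(2,2)=74.0552
(1,0): S=134.6800. Δ = (V_up−V_dn)/(S_up−S_dn) = (12.3208−0.0000)/(142.7608−99.6632) = 0.2859. V = [p*·12.3208 + (1−p*)·0.0000]/1.03 = 10.8405. B = V − Δ·S = -27.6620.
(1,1): S=192.9200. Δ = (V_up−V_dn)/(S_up−S_dn) = (74.0552−12.3208)/(204.4952−142.7608) = 1.0000. V = [p*·74.0552 + (1−p*)·12.3208]/1.03 = 66.2792. B = V − Δ·S = -126.6408.
(0,0): S=182.0000. Δ = (V_up−V_dn)/(S_up−S_dn) = (66.2792−10.8405)/(192.9200−134.6800) = 0.9519. V = [p*·66.2792 + (1−p*)·10.8405]/1.03 = 59.3028. B = V − Δ·S = -113.9432.
Self-financing check: at every node Δ·S+B equals the discounted successor values.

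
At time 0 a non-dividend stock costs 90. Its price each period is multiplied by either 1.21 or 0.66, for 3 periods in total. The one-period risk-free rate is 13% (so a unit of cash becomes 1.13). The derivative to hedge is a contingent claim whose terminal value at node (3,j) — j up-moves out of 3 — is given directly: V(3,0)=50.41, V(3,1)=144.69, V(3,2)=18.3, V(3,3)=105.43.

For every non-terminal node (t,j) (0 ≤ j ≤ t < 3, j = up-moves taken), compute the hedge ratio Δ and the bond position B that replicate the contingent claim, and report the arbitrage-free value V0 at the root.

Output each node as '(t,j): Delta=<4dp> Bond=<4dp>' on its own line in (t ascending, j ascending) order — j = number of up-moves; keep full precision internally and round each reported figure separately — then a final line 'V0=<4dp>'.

Since d<R<u, set p* = (R−d)/(u−d) = 0.8545; price each node as the discounted p*-expectation of its children.
Terminal payoffs: V(3,0)=50.4100, V(3,1)=144.6900, V(3,2)=18.3000, V(3,3)=105.4300
  t=2,j=0: stock 39.2040 → up 47.4368 (V=144.6900), down 25.8746 (V=50.4100). Price 115.9084; hedge Δ=4.3725, bond B=-55.5097.
  t=2,j=1: stock 71.8740 → up 86.9675 (V=18.3000), down 47.4368 (V=144.6900). Price 32.4637; hedge Δ=-3.1973, bond B=262.2637.
  t=2,j=2: stock 131.7690 → up 159.4405 (V=105.4300), down 86.9675 (V=18.3000). Price 82.0854; hedge Δ=1.2022, bond B=-76.3327.
  t=1,j=0: stock 59.4000 → up 71.8740 (V=32.4637), down 39.2040 (V=115.9084). Price 39.4700; hedge Δ=-2.5542, bond B=191.1877.
  t=1,j=1: stock 108.9000 → up 131.7690 (V=82.0854), down 71.8740 (V=32.4637). Price 66.2546; hedge Δ=0.8285, bond B=-23.9667.
  t=0,j=0: stock 90.0000 → up 108.9000 (V=66.2546), down 59.4000 (V=39.4700). Price 55.1847; hedge Δ=0.5411, bond B=6.4854.
Self-financing check: at every node Δ·S+B equals the discounted successor values.

(0,0): Delta=0.5411 Bond=6.4854
(1,0): Delta=-2.5542 Bond=191.1877
(1,1): Delta=0.8285 Bond=-23.9667
(2,0): Delta=4.3725 Bond=-55.5097
(2,1): Delta=-3.1973 Bond=262.2637
(2,2): Delta=1.2022 Bond=-76.3327
V0=55.1847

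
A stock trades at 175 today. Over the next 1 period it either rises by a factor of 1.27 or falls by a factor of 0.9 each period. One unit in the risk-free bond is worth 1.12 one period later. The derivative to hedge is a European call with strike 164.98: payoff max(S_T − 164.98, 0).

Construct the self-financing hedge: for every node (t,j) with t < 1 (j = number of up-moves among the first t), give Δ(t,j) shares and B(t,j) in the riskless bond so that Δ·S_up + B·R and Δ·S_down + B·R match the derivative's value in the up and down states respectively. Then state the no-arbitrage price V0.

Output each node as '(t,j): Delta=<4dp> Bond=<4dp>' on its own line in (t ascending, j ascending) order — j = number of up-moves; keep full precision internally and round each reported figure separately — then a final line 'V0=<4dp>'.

(0,0): Delta=0.8845 Bond=-124.3798
V0=30.4040

Since d<R<u, set p* = (R−d)/(u−d) = 0.5946; price each node as the discounted p*-expectation of its children.
At expiry t=1: V(1,0)=0.0000, V(1,1)=57.2700
(0,0): S=175.0000. Δ = (V_up−V_dn)/(S_up−S_dn) = (57.2700−0.0000)/(222.2500−157.5000) = 0.8845. V = [p*·57.2700 + (1−p*)·0.0000]/1.12 = 30.4040. B = V − Δ·S = -124.3798.
Self-financing check: at every node Δ·S+B equals the discounted successor values.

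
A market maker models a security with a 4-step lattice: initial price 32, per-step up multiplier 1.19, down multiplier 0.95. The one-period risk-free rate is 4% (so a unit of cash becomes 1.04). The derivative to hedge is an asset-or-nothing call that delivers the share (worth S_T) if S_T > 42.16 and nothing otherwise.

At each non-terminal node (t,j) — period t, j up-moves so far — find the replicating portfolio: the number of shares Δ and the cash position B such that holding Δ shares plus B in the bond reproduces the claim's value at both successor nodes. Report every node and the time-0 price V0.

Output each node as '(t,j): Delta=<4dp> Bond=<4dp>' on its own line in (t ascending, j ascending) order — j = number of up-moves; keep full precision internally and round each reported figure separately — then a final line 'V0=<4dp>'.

(0,0): Delta=1.6426 Bond=-45.7043
(1,0): Delta=0.9129 Bond=-25.3507
(1,1): Delta=2.6134 Bond=-84.5022
(2,0): Delta=0.0000 Bond=0.0000
(2,1): Delta=2.1276 Bond=-70.3058
(2,2): Delta=3.2599 Bond=-117.1764
(3,0): Delta=0.0000 Bond=0.0000
(3,1): Delta=0.0000 Bond=0.0000
(3,2): Delta=4.9583 Bond=-194.9815
(3,3): Delta=1.0000 Bond=0.0000
V0=6.8579

No-arbitrage ⇒ martingale measure with p* = (R−d)/(u−d) = 0.3750.
Terminal values V(4,·): V(4,0)=0.0000, V(4,1)=0.0000, V(4,2)=0.0000, V(4,3)=51.2288, V(4,4)=64.1709
Node (3,0) S=27.4360: V=(p*·0.0000+(1−p*)·0.0000)/1.04=0.0000; Δ=(0.0000−0.0000)/(32.6488−26.0642)=0.0000; B=V−Δ·S=0.0000
Node (3,1) S=34.3672: V=(p*·0.0000+(1−p*)·0.0000)/1.04=0.0000; Δ=(0.0000−0.0000)/(40.8970−32.6488)=0.0000; B=V−Δ·S=0.0000
Node (3,2) S=43.0494: V=(p*·51.2288+(1−p*)·0.0000)/1.04=18.4719; Δ=(51.2288−0.0000)/(51.2288−40.8970)=4.9583; B=V−Δ·S=-194.9815
Node (3,3) S=53.9251: V=(p*·64.1709+(1−p*)·51.2288)/1.04=53.9251; Δ=(64.1709−51.2288)/(64.1709−51.2288)=1.0000; B=V−Δ·S=0.0000
Node (2,0) S=28.8800: V=(p*·0.0000+(1−p*)·0.0000)/1.04=0.0000; Δ=(0.0000−0.0000)/(34.3672−27.4360)=0.0000; B=V−Δ·S=0.0000
Node (2,1) S=36.1760: V=(p*·18.4719+(1−p*)·0.0000)/1.04=6.6606; Δ=(18.4719−0.0000)/(43.0494−34.3672)=2.1276; B=V−Δ·S=-70.3058
Node (2,2) S=45.3152: V=(p*·53.9251+(1−p*)·18.4719)/1.04=30.5451; Δ=(53.9251−18.4719)/(53.9251−43.0494)=3.2599; B=V−Δ·S=-117.1764
Node (1,0) S=30.4000: V=(p*·6.6606+(1−p*)·0.0000)/1.04=2.4016; Δ=(6.6606−0.0000)/(36.1760−28.8800)=0.9129; B=V−Δ·S=-25.3507
Node (1,1) S=38.0800: V=(p*·30.5451+(1−p*)·6.6606)/1.04=15.0166; Δ=(30.5451−6.6606)/(45.3152−36.1760)=2.6134; B=V−Δ·S=-84.5022
Node (0,0) S=32.0000: V=(p*·15.0166+(1−p*)·2.4016)/1.04=6.8579; Δ=(15.0166−2.4016)/(38.0800−30.4000)=1.6426; B=V−Δ·S=-45.7043
The time-0 hedge costs 6.8579, which is the no-arbitrage price.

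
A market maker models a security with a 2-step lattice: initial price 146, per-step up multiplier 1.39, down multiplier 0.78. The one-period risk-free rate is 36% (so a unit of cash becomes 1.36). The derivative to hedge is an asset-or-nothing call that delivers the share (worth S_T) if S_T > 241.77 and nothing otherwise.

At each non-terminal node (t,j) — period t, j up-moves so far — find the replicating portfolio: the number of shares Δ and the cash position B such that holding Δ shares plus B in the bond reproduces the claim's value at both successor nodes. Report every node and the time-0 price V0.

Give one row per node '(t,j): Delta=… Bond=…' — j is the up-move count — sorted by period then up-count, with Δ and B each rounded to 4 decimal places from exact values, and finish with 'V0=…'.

(0,0): Delta=2.2144 Bond=-185.4247
(1,0): Delta=0.0000 Bond=0.0000
(1,1): Delta=2.2787 Bond=-265.2212
V0=137.8799

Risk-neutral probability p* = (R−d)/(u−d) = (1.36−0.78)/(1.39−0.78) = 0.9508.
Terminal values V(2,·): V(2,0)=0.0000, V(2,1)=0.0000, V(2,2)=282.0866
  t=1,j=0: stock 113.8800 → up 158.2932 (V=0.0000), down 88.8264 (V=0.0000). Price 0.0000; hedge Δ=0.0000, bond B=0.0000.
  t=1,j=1: stock 202.9400 → up 282.0866 (V=282.0866), down 158.2932 (V=0.0000). Price 197.2158; hedge Δ=2.2787, bond B=-265.2212.
  t=0,j=0: stock 146.0000 → up 202.9400 (V=197.2158), down 113.8800 (V=0.0000). Price 137.8799; hedge Δ=2.2144, bond B=-185.4247.
Check: Δ(0,0)·S0 + B(0,0) = 137.8799 = V0.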